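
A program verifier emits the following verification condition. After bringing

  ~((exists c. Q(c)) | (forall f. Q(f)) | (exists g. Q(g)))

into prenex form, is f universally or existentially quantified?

existential

Push ¬ through the quantifiers and connectives to reach negation normal form:
  (forall c. ~Q(c)) & (exists f. ~Q(f)) & (forall g. ~Q(g))
All bound variables are already distinct, so no renaming is needed.
Pull the quantifiers to the front (each side's bound variable is not free in the other side):
  forall c. exists f. forall g. (~Q(c) & ~Q(f) & ~Q(g))
The quantifier forall f sits under an odd number of negations, so it flips to exists f.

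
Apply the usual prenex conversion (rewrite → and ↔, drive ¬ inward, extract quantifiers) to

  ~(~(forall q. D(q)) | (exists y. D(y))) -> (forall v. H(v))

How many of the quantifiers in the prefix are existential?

Rewrite implications/biconditionals: A → B as ¬A ∨ B.
  ~~(~(forall q. D(q)) | (exists y. D(y))) | (forall v. H(v))
Drive negations inward (¬∀x A ≡ ∃x ¬A, ¬∃x A ≡ ∀x ¬A, De Morgan for ∧/∨):
  (exists q. ~D(q)) | (exists y. D(y)) | (forall v. H(v))
All bound variables are already distinct, so no renaming is needed.
Pull the quantifiers to the front (each side's bound variable is not free in the other side):
  exists q. exists y. forall v. (~D(q) | D(y) | H(v))
The prefix is exists q exists y forall v: 1 universal, 2 existential.

2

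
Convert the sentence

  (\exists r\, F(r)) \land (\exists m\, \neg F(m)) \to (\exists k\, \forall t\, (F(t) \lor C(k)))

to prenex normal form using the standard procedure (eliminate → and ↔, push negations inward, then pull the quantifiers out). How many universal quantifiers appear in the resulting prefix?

First replace A → B with ¬A ∨ B.
  \neg ((\exists r\, F(r)) \land (\exists m\, \neg F(m))) \lor (\exists k\, \forall t\, (F(t) \lor C(k)))
Move each ¬ inward, flipping quantifiers it crosses:
  (\forall r\, \neg F(r)) \lor (\forall m\, F(m)) \lor (\exists k\, \forall t\, (F(t) \lor C(k)))
All bound variables are already distinct, so no renaming is needed.
Pull the quantifiers to the front (each side's bound variable is not free in the other side):
  \forall r\, \forall m\, \exists k\, \forall t\, (\neg F(r) \lor F(m) \lor F(t) \lor C(k))
The prefix is \forall r \forall m \exists k \forall t: 3 universal, 1 existential.

3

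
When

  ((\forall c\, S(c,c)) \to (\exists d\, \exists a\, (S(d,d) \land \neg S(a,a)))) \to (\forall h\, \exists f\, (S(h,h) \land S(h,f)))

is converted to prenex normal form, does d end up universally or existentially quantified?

Rewrite implications/biconditionals: A → B as ¬A ∨ B.
  \neg (\neg (\forall c\, S(c,c)) \lor (\exists d\, \exists a\, (S(d,d) \land \neg S(a,a)))) \lor (\forall h\, \exists f\, (S(h,h) \land S(h,f)))
Push ¬ through the quantifiers and connectives to reach negation normal form:
  (\forall c\, S(c,c)) \land (\forall d\, \forall a\, (\neg S(d,d) \lor S(a,a))) \lor (\forall h\, \exists f\, (S(h,h) \land S(h,f)))
Finally move all quantifiers to the prefix:
  \forall c\, \forall d\, \forall a\, \forall h\, \exists f\, (S(c,c) \land (\neg S(d,d) \lor S(a,a)) \lor S(h,h) \land S(h,f))
The quantifier \exists d sits under an odd number of negations (counting the antecedent side of each →), so it flips to \forall d.

universal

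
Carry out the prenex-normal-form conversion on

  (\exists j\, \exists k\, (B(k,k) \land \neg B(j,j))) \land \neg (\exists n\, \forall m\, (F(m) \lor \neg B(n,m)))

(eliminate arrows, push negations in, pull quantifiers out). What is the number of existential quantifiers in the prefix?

3

Drive negations inward (¬∀x A ≡ ∃x ¬A, ¬∃x A ≡ ∀x ¬A, De Morgan for ∧/∨):
  (\exists j\, \exists k\, (B(k,k) \land \neg B(j,j))) \land (\forall n\, \exists m\, (\neg F(m) \land B(n,m)))
All bound variables are already distinct, so no renaming is needed.
Finally move all quantifiers to the prefix:
  \exists j\, \exists k\, \forall n\, \exists m\, (B(k,k) \land \neg B(j,j) \land \neg F(m) \land B(n,m))
The prefix is \exists j \exists k \forall n \exists m: 1 universal, 3 existential.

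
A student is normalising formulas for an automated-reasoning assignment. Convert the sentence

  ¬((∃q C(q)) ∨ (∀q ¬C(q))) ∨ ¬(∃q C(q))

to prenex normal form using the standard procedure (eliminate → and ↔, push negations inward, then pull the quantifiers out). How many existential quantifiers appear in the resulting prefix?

1

Push ¬ through the quantifiers and connectives to reach negation normal form:
  (∀q ¬C(q)) ∧ (∃q C(q)) ∨ (∀q ¬C(q))
Standardize variables apart so no two quantifiers bind the same name: q↦p, q↦u.
  (∀q ¬C(q)) ∧ (∃p C(p)) ∨ (∀u ¬C(u))
Extract every quantifier outward, since the variables are now distinct and don't occur free across branches:
  ∀q ∃p ∀u (¬C(q) ∧ C(p) ∨ ¬C(u))
The prefix is ∀q ∃p ∀u: 2 universal, 1 existential.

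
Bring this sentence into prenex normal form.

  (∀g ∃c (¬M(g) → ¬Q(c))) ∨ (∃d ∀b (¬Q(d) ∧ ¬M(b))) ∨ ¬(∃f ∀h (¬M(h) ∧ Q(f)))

Rewrite implications/biconditionals: A → B as ¬A ∨ B.
  (∀g ∃c (¬¬M(g) ∨ ¬Q(c))) ∨ (∃d ∀b (¬Q(d) ∧ ¬M(b))) ∨ ¬(∃f ∀h (¬M(h) ∧ Q(f)))
Move each ¬ inward, flipping quantifiers it crosses:
  (∀g ∃c (M(g) ∨ ¬Q(c))) ∨ (∃d ∀b (¬Q(d) ∧ ¬M(b))) ∨ (∀f ∃h (M(h) ∨ ¬Q(f)))
All bound variables are already distinct, so no renaming is needed.
Extract every quantifier outward, since the variables are now distinct and don't occur free across branches:
  ∀g ∃c ∃d ∀b ∀f ∃h (M(g) ∨ ¬Q(c) ∨ ¬Q(d) ∧ ¬M(b) ∨ M(h) ∨ ¬Q(f))

∀g ∃c ∃d ∀b ∀f ∃h (M(g) ∨ ¬Q(c) ∨ ¬Q(d) ∧ ¬M(b) ∨ M(h) ∨ ¬Q(f))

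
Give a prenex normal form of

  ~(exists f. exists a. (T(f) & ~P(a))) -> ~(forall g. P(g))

exists f. exists a. exists g. (T(f) & ~P(a) | ~P(g))

Rewrite implications/biconditionals: A → B as ¬A ∨ B.
  ~~(exists f. exists a. (T(f) & ~P(a))) | ~(forall g. P(g))
Move each ¬ inward, flipping quantifiers it crosses:
  (exists f. exists a. (T(f) & ~P(a))) | (exists g. ~P(g))
Extract every quantifier outward, since the variables are now distinct and don't occur free across branches:
  exists f. exists a. exists g. (T(f) & ~P(a) | ~P(g))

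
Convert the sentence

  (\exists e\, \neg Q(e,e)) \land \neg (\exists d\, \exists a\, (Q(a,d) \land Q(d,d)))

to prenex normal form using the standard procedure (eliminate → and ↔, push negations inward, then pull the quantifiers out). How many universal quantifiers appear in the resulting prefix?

2

Drive negations inward (¬∀x A ≡ ∃x ¬A, ¬∃x A ≡ ∀x ¬A, De Morgan for ∧/∨):
  (\exists e\, \neg Q(e,e)) \land (\forall d\, \forall a\, (\neg Q(a,d) \lor \neg Q(d,d)))
All bound variables are already distinct, so no renaming is needed.
Pull the quantifiers to the front (each side's bound variable is not free in the other side):
  \exists e\, \forall d\, \forall a\, (\neg Q(e,e) \land (\neg Q(a,d) \lor \neg Q(d,d)))
The prefix is \exists e \forall d \forall a: 2 universal, 1 existential.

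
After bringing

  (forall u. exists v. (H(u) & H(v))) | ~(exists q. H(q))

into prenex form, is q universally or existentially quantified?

universal

Drive negations inward (¬∀x A ≡ ∃x ¬A, ¬∃x A ≡ ∀x ¬A, De Morgan for ∧/∨):
  (forall u. exists v. (H(u) & H(v))) | (forall q. ~H(q))
All bound variables are already distinct, so no renaming is needed.
Extract every quantifier outward, since the variables are now distinct and don't occur free across branches:
  forall u. exists v. forall q. (H(u) & H(v) | ~H(q))
The quantifier exists q sits under an odd number of negations, so it flips to forall q.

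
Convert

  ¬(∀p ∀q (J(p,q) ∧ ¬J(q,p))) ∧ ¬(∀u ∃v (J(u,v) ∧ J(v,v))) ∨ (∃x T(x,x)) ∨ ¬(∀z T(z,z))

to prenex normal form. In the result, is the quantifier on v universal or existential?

Move each ¬ inward, flipping quantifiers it crosses:
  (∃p ∃q (¬J(p,q) ∨ J(q,p))) ∧ (∃u ∀v (¬J(u,v) ∨ ¬J(v,v))) ∨ (∃x T(x,x)) ∨ (∃z ¬T(z,z))
All bound variables are already distinct, so no renaming is needed.
Pull the quantifiers to the front (each side's bound variable is not free in the other side):
  ∃p ∃q ∃u ∀v ∃x ∃z ((¬J(p,q) ∨ J(q,p)) ∧ (¬J(u,v) ∨ ¬J(v,v)) ∨ T(x,x) ∨ ¬T(z,z))
The quantifier ∃v sits under an odd number of negations, so it flips to ∀v.

universal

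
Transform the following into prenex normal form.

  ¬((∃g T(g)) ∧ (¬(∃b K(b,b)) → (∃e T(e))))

∀g ∀b ∀e (¬T(g) ∨ ¬K(b,b) ∧ ¬T(e))

Rewrite implications/biconditionals: A → B as ¬A ∨ B.
  ¬((∃g T(g)) ∧ (¬¬(∃b K(b,b)) ∨ (∃e T(e))))
Move each ¬ inward, flipping quantifiers it crosses:
  (∀g ¬T(g)) ∨ (∀b ¬K(b,b)) ∧ (∀e ¬T(e))
Pull the quantifiers to the front (each side's bound variable is not free in the other side):
  ∀g ∀b ∀e (¬T(g) ∨ ¬K(b,b) ∧ ¬T(e))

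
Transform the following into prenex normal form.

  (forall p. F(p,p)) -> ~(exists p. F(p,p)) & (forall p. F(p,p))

Eliminate → and ↔ using ¬ and ∨.
  ~(forall p. F(p,p)) | ~(exists p. F(p,p)) & (forall p. F(p,p))
Drive negations inward (¬∀x A ≡ ∃x ¬A, ¬∃x A ≡ ∀x ¬A, De Morgan for ∧/∨):
  (exists p. ~F(p,p)) | (forall p. ~F(p,p)) & (forall p. F(p,p))
Rename bound variables to avoid capture: p↦w, p↦w1.
  (exists p. ~F(p,p)) | (forall w. ~F(w,w)) & (forall w1. F(w1,w1))
Extract every quantifier outward, since the variables are now distinct and don't occur free across branches:
  exists p. forall w. forall w1. (~F(p,p) | ~F(w,w) & F(w1,w1))

exists p. forall w. forall w1. (~F(p,p) | ~F(w,w) & F(w1,w1))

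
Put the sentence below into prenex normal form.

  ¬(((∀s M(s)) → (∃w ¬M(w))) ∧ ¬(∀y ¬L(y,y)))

Eliminate → and ↔ using ¬ and ∨.
  ¬((¬(∀s M(s)) ∨ (∃w ¬M(w))) ∧ ¬(∀y ¬L(y,y)))
Move each ¬ inward, flipping quantifiers it crosses:
  (∀s M(s)) ∧ (∀w M(w)) ∨ (∀y ¬L(y,y))
All bound variables are already distinct, so no renaming is needed.
Finally move all quantifiers to the prefix:
  ∀s ∀w ∀y (M(s) ∧ M(w) ∨ ¬L(y,y))

∀s ∀w ∀y (M(s) ∧ M(w) ∨ ¬L(y,y))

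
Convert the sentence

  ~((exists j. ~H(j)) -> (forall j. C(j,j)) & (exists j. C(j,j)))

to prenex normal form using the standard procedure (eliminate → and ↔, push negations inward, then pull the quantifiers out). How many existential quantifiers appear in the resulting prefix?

First replace A → B with ¬A ∨ B.
  ~(~(exists j. ~H(j)) | (forall j. C(j,j)) & (exists j. C(j,j)))
Move each ¬ inward, flipping quantifiers it crosses:
  (exists j. ~H(j)) & ((exists j. ~C(j,j)) | (forall j. ~C(j,j)))
Give each quantifier a distinct variable: j↦p, j↦r.
  (exists j. ~H(j)) & ((exists p. ~C(p,p)) | (forall r. ~C(r,r)))
Pull the quantifiers to the front (each side's bound variable is not free in the other side):
  exists j. exists p. forall r. (~H(j) & (~C(p,p) | ~C(r,r)))
The prefix is exists j exists p forall r: 1 universal, 2 existential.

2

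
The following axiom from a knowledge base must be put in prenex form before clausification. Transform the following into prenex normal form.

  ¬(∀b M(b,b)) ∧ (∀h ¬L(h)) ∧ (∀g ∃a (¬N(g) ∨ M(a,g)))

∃b ∀h ∀g ∃a (¬M(b,b) ∧ ¬L(h) ∧ (¬N(g) ∨ M(a,g)))

Drive negations inward (¬∀x A ≡ ∃x ¬A, ¬∃x A ≡ ∀x ¬A, De Morgan for ∧/∨):
  (∃b ¬M(b,b)) ∧ (∀h ¬L(h)) ∧ (∀g ∃a (¬N(g) ∨ M(a,g)))
All bound variables are already distinct, so no renaming is needed.
Pull the quantifiers to the front (each side's bound variable is not free in the other side):
  ∃b ∀h ∀g ∃a (¬M(b,b) ∧ ¬L(h) ∧ (¬N(g) ∨ M(a,g)))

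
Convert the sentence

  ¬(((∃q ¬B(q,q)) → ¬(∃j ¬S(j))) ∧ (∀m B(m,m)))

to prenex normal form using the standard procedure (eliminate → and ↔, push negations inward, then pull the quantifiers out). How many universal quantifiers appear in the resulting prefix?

0

First replace A → B with ¬A ∨ B.
  ¬((¬(∃q ¬B(q,q)) ∨ ¬(∃j ¬S(j))) ∧ (∀m B(m,m)))
Drive negations inward (¬∀x A ≡ ∃x ¬A, ¬∃x A ≡ ∀x ¬A, De Morgan for ∧/∨):
  (∃q ¬B(q,q)) ∧ (∃j ¬S(j)) ∨ (∃m ¬B(m,m))
All bound variables are already distinct, so no renaming is needed.
Pull the quantifiers to the front (each side's bound variable is not free in the other side):
  ∃q ∃j ∃m (¬B(q,q) ∧ ¬S(j) ∨ ¬B(m,m))
The prefix is ∃q ∃j ∃m: 0 universal, 3 existential.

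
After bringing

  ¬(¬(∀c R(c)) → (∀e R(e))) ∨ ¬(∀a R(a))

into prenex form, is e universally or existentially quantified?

Eliminate → and ↔ using ¬ and ∨.
  ¬(¬¬(∀c R(c)) ∨ (∀e R(e))) ∨ ¬(∀a R(a))
Drive negations inward (¬∀x A ≡ ∃x ¬A, ¬∃x A ≡ ∀x ¬A, De Morgan for ∧/∨):
  (∃c ¬R(c)) ∧ (∃e ¬R(e)) ∨ (∃a ¬R(a))
Pull the quantifiers to the front (each side's bound variable is not free in the other side):
  ∃c ∃e ∃a (¬R(c) ∧ ¬R(e) ∨ ¬R(a))
The quantifier ∀e sits under an odd number of negations (counting the antecedent side of each →), so it flips to ∃e.

existential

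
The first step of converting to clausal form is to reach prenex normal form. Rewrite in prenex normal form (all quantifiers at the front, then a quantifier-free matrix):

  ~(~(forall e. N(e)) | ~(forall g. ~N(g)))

Push ¬ through the quantifiers and connectives to reach negation normal form:
  (forall e. N(e)) & (forall g. ~N(g))
Extract every quantifier outward, since the variables are now distinct and don't occur free across branches:
  forall e. forall g. (N(e) & ~N(g))

forall e. forall g. (N(e) & ~N(g))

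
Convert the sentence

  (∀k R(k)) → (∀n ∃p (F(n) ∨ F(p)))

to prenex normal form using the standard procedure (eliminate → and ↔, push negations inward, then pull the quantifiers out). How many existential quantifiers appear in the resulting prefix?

Eliminate → and ↔ using ¬ and ∨.
  ¬(∀k R(k)) ∨ (∀n ∃p (F(n) ∨ F(p)))
Move each ¬ inward, flipping quantifiers it crosses:
  (∃k ¬R(k)) ∨ (∀n ∃p (F(n) ∨ F(p)))
All bound variables are already distinct, so no renaming is needed.
Finally move all quantifiers to the prefix:
  ∃k ∀n ∃p (¬R(k) ∨ F(n) ∨ F(p))
The prefix is ∃k ∀n ∃p: 1 universal, 2 existential.

2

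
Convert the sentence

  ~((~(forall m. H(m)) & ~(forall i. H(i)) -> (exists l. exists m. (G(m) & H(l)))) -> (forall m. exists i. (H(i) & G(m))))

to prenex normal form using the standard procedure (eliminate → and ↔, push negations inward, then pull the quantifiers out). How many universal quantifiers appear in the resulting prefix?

First replace A → B with ¬A ∨ B.
  ~(~(~(~(forall m. H(m)) & ~(forall i. H(i))) | (exists l. exists m. (G(m) & H(l)))) | (forall m. exists i. (H(i) & G(m))))
Move each ¬ inward, flipping quantifiers it crosses:
  ((forall m. H(m)) | (forall i. H(i)) | (exists l. exists m. (G(m) & H(l)))) & (exists m. forall i. (~H(i) | ~G(m)))
Rename bound variables to avoid capture: m↦u1, m↦b, i↦u.
  ((forall m. H(m)) | (forall i. H(i)) | (exists l. exists u1. (G(u1) & H(l)))) & (exists b. forall u. (~H(u) | ~G(b)))
Finally move all quantifiers to the prefix:
  forall m. forall i. exists l. exists u1. exists b. forall u. ((H(m) | H(i) | G(u1) & H(l)) & (~H(u) | ~G(b)))
The prefix is forall m forall i exists l exists u1 exists b forall u: 3 universal, 3 existential.

3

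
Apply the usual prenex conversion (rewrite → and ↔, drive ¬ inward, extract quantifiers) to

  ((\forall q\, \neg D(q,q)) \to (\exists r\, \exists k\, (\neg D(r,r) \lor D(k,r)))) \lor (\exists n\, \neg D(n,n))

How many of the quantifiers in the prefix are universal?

First replace A → B with ¬A ∨ B.
  \neg (\forall q\, \neg D(q,q)) \lor (\exists r\, \exists k\, (\neg D(r,r) \lor D(k,r))) \lor (\exists n\, \neg D(n,n))
Push ¬ through the quantifiers and connectives to reach negation normal form:
  (\exists q\, D(q,q)) \lor (\exists r\, \exists k\, (\neg D(r,r) \lor D(k,r))) \lor (\exists n\, \neg D(n,n))
Extract every quantifier outward, since the variables are now distinct and don't occur free across branches:
  \exists q\, \exists r\, \exists k\, \exists n\, (D(q,q) \lor \neg D(r,r) \lor D(k,r) \lor \neg D(n,n))
The prefix is \exists q \exists r \exists k \exists n: 0 universal, 4 existential.

0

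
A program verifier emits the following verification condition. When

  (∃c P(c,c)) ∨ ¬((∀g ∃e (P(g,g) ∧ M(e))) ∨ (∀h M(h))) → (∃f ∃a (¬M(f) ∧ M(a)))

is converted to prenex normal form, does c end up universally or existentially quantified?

universal

Eliminate → and ↔ using ¬ and ∨.
  ¬((∃c P(c,c)) ∨ ¬((∀g ∃e (P(g,g) ∧ M(e))) ∨ (∀h M(h)))) ∨ (∃f ∃a (¬M(f) ∧ M(a)))
Move each ¬ inward, flipping quantifiers it crosses:
  (∀c ¬P(c,c)) ∧ ((∀g ∃e (P(g,g) ∧ M(e))) ∨ (∀h M(h))) ∨ (∃f ∃a (¬M(f) ∧ M(a)))
All bound variables are already distinct, so no renaming is needed.
Finally move all quantifiers to the prefix:
  ∀c ∀g ∃e ∀h ∃f ∃a (¬P(c,c) ∧ (P(g,g) ∧ M(e) ∨ M(h)) ∨ ¬M(f) ∧ M(a))
The quantifier ∃c sits under an odd number of negations (counting the antecedent side of each →), so it flips to ∀c.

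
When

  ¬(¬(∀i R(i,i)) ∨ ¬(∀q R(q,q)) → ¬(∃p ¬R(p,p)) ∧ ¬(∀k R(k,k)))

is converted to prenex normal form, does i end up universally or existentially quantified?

First replace A → B with ¬A ∨ B.
  ¬(¬(¬(∀i R(i,i)) ∨ ¬(∀q R(q,q))) ∨ ¬(∃p ¬R(p,p)) ∧ ¬(∀k R(k,k)))
Push ¬ through the quantifiers and connectives to reach negation normal form:
  ((∃i ¬R(i,i)) ∨ (∃q ¬R(q,q))) ∧ ((∃p ¬R(p,p)) ∨ (∀k R(k,k)))
All bound variables are already distinct, so no renaming is needed.
Extract every quantifier outward, since the variables are now distinct and don't occur free across branches:
  ∃i ∃q ∃p ∀k ((¬R(i,i) ∨ ¬R(q,q)) ∧ (¬R(p,p) ∨ R(k,k)))
The quantifier ∀i sits under an odd number of negations (counting the antecedent side of each →), so it flips to ∃i.

existential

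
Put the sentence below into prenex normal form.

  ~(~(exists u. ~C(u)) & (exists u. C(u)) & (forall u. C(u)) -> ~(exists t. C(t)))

Rewrite implications/biconditionals: A → B as ¬A ∨ B.
  ~(~(~(exists u. ~C(u)) & (exists u. C(u)) & (forall u. C(u))) | ~(exists t. C(t)))
Push ¬ through the quantifiers and connectives to reach negation normal form:
  (forall u. C(u)) & (exists u. C(u)) & (forall u. C(u)) & (exists t. C(t))
Rename bound variables to avoid capture: u↦v1, u↦a.
  (forall u. C(u)) & (exists v1. C(v1)) & (forall a. C(a)) & (exists t. C(t))
Extract every quantifier outward, since the variables are now distinct and don't occur free across branches:
  forall u. exists v1. forall a. exists t. (C(u) & C(v1) & C(a) & C(t))

forall u. exists v1. forall a. exists t. (C(u) & C(v1) & C(a) & C(t))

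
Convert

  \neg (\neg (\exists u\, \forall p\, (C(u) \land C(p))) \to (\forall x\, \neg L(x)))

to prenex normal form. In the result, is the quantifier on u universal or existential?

universal

Rewrite implications/biconditionals: A → B as ¬A ∨ B.
  \neg (\neg \neg (\exists u\, \forall p\, (C(u) \land C(p))) \lor (\forall x\, \neg L(x)))
Drive negations inward (¬∀x A ≡ ∃x ¬A, ¬∃x A ≡ ∀x ¬A, De Morgan for ∧/∨):
  (\forall u\, \exists p\, (\neg C(u) \lor \neg C(p))) \land (\exists x\, L(x))
All bound variables are already distinct, so no renaming is needed.
Extract every quantifier outward, since the variables are now distinct and don't occur free across branches:
  \forall u\, \exists p\, \exists x\, ((\neg C(u) \lor \neg C(p)) \land L(x))
The quantifier \exists u sits under an odd number of negations (counting the antecedent side of each →), so it flips to \forall u.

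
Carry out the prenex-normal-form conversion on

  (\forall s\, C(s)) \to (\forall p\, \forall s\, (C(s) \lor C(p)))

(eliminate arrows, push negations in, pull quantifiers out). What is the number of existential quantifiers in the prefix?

1

Eliminate → and ↔ using ¬ and ∨.
  \neg (\forall s\, C(s)) \lor (\forall p\, \forall s\, (C(s) \lor C(p)))
Move each ¬ inward, flipping quantifiers it crosses:
  (\exists s\, \neg C(s)) \lor (\forall p\, \forall s\, (C(s) \lor C(p)))
Give each quantifier a distinct variable: s↦a.
  (\exists s\, \neg C(s)) \lor (\forall p\, \forall a\, (C(a) \lor C(p)))
Pull the quantifiers to the front (each side's bound variable is not free in the other side):
  \exists s\, \forall p\, \forall a\, (\neg C(s) \lor C(a) \lor C(p))
The prefix is \exists s \forall p \forall a: 2 universal, 1 existential.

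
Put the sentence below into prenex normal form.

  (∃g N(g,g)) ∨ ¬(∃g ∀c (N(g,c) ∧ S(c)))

Push ¬ through the quantifiers and connectives to reach negation normal form:
  (∃g N(g,g)) ∨ (∀g ∃c (¬N(g,c) ∨ ¬S(c)))
Rename bound variables to avoid capture: g↦z1.
  (∃g N(g,g)) ∨ (∀z1 ∃c (¬N(z1,c) ∨ ¬S(c)))
Pull the quantifiers to the front (each side's bound variable is not free in the other side):
  ∃g ∀z1 ∃c (N(g,g) ∨ ¬N(z1,c) ∨ ¬S(c))

∃g ∀z1 ∃c (N(g,g) ∨ ¬N(z1,c) ∨ ¬S(c))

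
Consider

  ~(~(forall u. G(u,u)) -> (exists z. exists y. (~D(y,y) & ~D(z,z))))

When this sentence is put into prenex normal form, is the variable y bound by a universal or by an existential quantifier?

universal

First replace A → B with ¬A ∨ B.
  ~(~~(forall u. G(u,u)) | (exists z. exists y. (~D(y,y) & ~D(z,z))))
Push ¬ through the quantifiers and connectives to reach negation normal form:
  (exists u. ~G(u,u)) & (forall z. forall y. (D(y,y) | D(z,z)))
All bound variables are already distinct, so no renaming is needed.
Pull the quantifiers to the front (each side's bound variable is not free in the other side):
  exists u. forall z. forall y. (~G(u,u) & (D(y,y) | D(z,z)))
The quantifier exists y sits under an odd number of negations (counting the antecedent side of each →), so it flips to forall y.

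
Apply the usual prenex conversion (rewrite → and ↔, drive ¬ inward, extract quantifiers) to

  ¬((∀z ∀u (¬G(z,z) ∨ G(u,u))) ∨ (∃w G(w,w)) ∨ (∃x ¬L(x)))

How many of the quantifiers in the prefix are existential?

2

Move each ¬ inward, flipping quantifiers it crosses:
  (∃z ∃u (G(z,z) ∧ ¬G(u,u))) ∧ (∀w ¬G(w,w)) ∧ (∀x L(x))
Extract every quantifier outward, since the variables are now distinct and don't occur free across branches:
  ∃z ∃u ∀w ∀x (G(z,z) ∧ ¬G(u,u) ∧ ¬G(w,w) ∧ L(x))
The prefix is ∃z ∃u ∀w ∀x: 2 universal, 2 existential.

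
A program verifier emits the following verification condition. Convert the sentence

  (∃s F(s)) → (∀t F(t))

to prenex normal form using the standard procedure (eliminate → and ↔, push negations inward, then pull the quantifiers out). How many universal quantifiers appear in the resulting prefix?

2

Eliminate → and ↔ using ¬ and ∨.
  ¬(∃s F(s)) ∨ (∀t F(t))
Push ¬ through the quantifiers and connectives to reach negation normal form:
  (∀s ¬F(s)) ∨ (∀t F(t))
All bound variables are already distinct, so no renaming is needed.
Pull the quantifiers to the front (each side's bound variable is not free in the other side):
  ∀s ∀t (¬F(s) ∨ F(t))
The prefix is ∀s ∀t: 2 universal, 0 existential.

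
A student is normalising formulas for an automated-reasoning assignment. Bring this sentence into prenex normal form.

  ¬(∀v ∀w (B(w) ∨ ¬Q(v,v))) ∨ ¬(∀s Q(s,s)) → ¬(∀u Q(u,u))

∀v ∀w ∀s ∃u ((B(w) ∨ ¬Q(v,v)) ∧ Q(s,s) ∨ ¬Q(u,u))

First replace A → B with ¬A ∨ B.
  ¬(¬(∀v ∀w (B(w) ∨ ¬Q(v,v))) ∨ ¬(∀s Q(s,s))) ∨ ¬(∀u Q(u,u))
Move each ¬ inward, flipping quantifiers it crosses:
  (∀v ∀w (B(w) ∨ ¬Q(v,v))) ∧ (∀s Q(s,s)) ∨ (∃u ¬Q(u,u))
All bound variables are already distinct, so no renaming is needed.
Pull the quantifiers to the front (each side's bound variable is not free in the other side):
  ∀v ∀w ∀s ∃u ((B(w) ∨ ¬Q(v,v)) ∧ Q(s,s) ∨ ¬Q(u,u))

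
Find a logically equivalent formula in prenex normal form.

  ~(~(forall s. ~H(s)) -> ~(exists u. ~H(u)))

Rewrite implications/biconditionals: A → B as ¬A ∨ B.
  ~(~~(forall s. ~H(s)) | ~(exists u. ~H(u)))
Drive negations inward (¬∀x A ≡ ∃x ¬A, ¬∃x A ≡ ∀x ¬A, De Morgan for ∧/∨):
  (exists s. H(s)) & (exists u. ~H(u))
All bound variables are already distinct, so no renaming is needed.
Extract every quantifier outward, since the variables are now distinct and don't occur free across branches:
  exists s. exists u. (H(s) & ~H(u))

exists s. exists u. (H(s) & ~H(u))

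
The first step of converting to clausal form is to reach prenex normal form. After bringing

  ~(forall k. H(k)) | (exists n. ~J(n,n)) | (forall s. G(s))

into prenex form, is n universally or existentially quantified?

Drive negations inward (¬∀x A ≡ ∃x ¬A, ¬∃x A ≡ ∀x ¬A, De Morgan for ∧/∨):
  (exists k. ~H(k)) | (exists n. ~J(n,n)) | (forall s. G(s))
All bound variables are already distinct, so no renaming is needed.
Extract every quantifier outward, since the variables are now distinct and don't occur free across branches:
  exists k. exists n. forall s. (~H(k) | ~J(n,n) | G(s))
The quantifier exists n sits under an even number of negations, so it remains existential.

existential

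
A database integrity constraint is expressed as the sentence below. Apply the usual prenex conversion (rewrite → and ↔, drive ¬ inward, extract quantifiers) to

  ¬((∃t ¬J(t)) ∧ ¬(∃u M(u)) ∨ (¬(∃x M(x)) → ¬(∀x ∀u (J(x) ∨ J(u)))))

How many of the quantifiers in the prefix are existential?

First replace A → B with ¬A ∨ B.
  ¬((∃t ¬J(t)) ∧ ¬(∃u M(u)) ∨ ¬¬(∃x M(x)) ∨ ¬(∀x ∀u (J(x) ∨ J(u))))
Drive negations inward (¬∀x A ≡ ∃x ¬A, ¬∃x A ≡ ∀x ¬A, De Morgan for ∧/∨):
  ((∀t J(t)) ∨ (∃u M(u))) ∧ (∀x ¬M(x)) ∧ (∀x ∀u (J(x) ∨ J(u)))
Give each quantifier a distinct variable: x↦v, u↦z.
  ((∀t J(t)) ∨ (∃u M(u))) ∧ (∀x ¬M(x)) ∧ (∀v ∀z (J(v) ∨ J(z)))
Extract every quantifier outward, since the variables are now distinct and don't occur free across branches:
  ∀t ∃u ∀x ∀v ∀z ((J(t) ∨ M(u)) ∧ ¬M(x) ∧ (J(v) ∨ J(z)))
The prefix is ∀t ∃u ∀x ∀v ∀z: 4 universal, 1 existential.

1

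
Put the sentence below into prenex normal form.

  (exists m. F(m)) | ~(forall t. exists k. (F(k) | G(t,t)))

Move each ¬ inward, flipping quantifiers it crosses:
  (exists m. F(m)) | (exists t. forall k. (~F(k) & ~G(t,t)))
All bound variables are already distinct, so no renaming is needed.
Extract every quantifier outward, since the variables are now distinct and don't occur free across branches:
  exists m. exists t. forall k. (F(m) | ~F(k) & ~G(t,t))

exists m. exists t. forall k. (F(m) | ~F(k) & ~G(t,t))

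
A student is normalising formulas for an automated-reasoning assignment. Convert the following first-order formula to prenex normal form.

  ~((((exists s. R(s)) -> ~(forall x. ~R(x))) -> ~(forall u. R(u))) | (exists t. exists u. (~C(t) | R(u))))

forall s. exists x. forall u. forall t. forall r. ((~R(s) | R(x)) & R(u) & C(t) & ~R(r))

Eliminate → and ↔ using ¬ and ∨.
  ~(~(~(exists s. R(s)) | ~(forall x. ~R(x))) | ~(forall u. R(u)) | (exists t. exists u. (~C(t) | R(u))))
Push ¬ through the quantifiers and connectives to reach negation normal form:
  ((forall s. ~R(s)) | (exists x. R(x))) & (forall u. R(u)) & (forall t. forall u. (C(t) & ~R(u)))
Rename bound variables to avoid capture: u↦r.
  ((forall s. ~R(s)) | (exists x. R(x))) & (forall u. R(u)) & (forall t. forall r. (C(t) & ~R(r)))
Extract every quantifier outward, since the variables are now distinct and don't occur free across branches:
  forall s. exists x. forall u. forall t. forall r. ((~R(s) | R(x)) & R(u) & C(t) & ~R(r))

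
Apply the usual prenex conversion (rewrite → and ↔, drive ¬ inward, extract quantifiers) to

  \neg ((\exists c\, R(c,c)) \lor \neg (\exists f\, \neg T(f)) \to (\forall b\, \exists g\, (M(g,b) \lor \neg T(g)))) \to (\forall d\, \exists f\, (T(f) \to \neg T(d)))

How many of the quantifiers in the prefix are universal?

Rewrite implications/biconditionals: A → B as ¬A ∨ B.
  \neg \neg (\neg ((\exists c\, R(c,c)) \lor \neg (\exists f\, \neg T(f))) \lor (\forall b\, \exists g\, (M(g,b) \lor \neg T(g)))) \lor (\forall d\, \exists f\, (\neg T(f) \lor \neg T(d)))
Move each ¬ inward, flipping quantifiers it crosses:
  (\forall c\, \neg R(c,c)) \land (\exists f\, \neg T(f)) \lor (\forall b\, \exists g\, (M(g,b) \lor \neg T(g))) \lor (\forall d\, \exists f\, (\neg T(f) \lor \neg T(d)))
Standardize variables apart so no two quantifiers bind the same name: f↦w.
  (\forall c\, \neg R(c,c)) \land (\exists f\, \neg T(f)) \lor (\forall b\, \exists g\, (M(g,b) \lor \neg T(g))) \lor (\forall d\, \exists w\, (\neg T(w) \lor \neg T(d)))
Finally move all quantifiers to the prefix:
  \forall c\, \exists f\, \forall b\, \exists g\, \forall d\, \exists w\, (\neg R(c,c) \land \neg T(f) \lor M(g,b) \lor \neg T(g) \lor \neg T(w) \lor \neg T(d))
The prefix is \forall c \exists f \forall b \exists g \forall d \exists w: 3 universal, 3 existential.

3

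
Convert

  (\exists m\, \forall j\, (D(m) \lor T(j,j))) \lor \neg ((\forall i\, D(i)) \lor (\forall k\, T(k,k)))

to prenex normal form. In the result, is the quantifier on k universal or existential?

Push ¬ through the quantifiers and connectives to reach negation normal form:
  (\exists m\, \forall j\, (D(m) \lor T(j,j))) \lor (\exists i\, \neg D(i)) \land (\exists k\, \neg T(k,k))
All bound variables are already distinct, so no renaming is needed.
Pull the quantifiers to the front (each side's bound variable is not free in the other side):
  \exists m\, \forall j\, \exists i\, \exists k\, (D(m) \lor T(j,j) \lor \neg D(i) \land \neg T(k,k))
The quantifier \forall k sits under an odd number of negations, so it flips to \exists k.

existential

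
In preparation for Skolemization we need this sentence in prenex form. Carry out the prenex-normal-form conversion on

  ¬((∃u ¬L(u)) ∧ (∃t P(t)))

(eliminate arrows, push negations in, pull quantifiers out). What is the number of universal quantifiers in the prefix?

2

Move each ¬ inward, flipping quantifiers it crosses:
  (∀u L(u)) ∨ (∀t ¬P(t))
Finally move all quantifiers to the prefix:
  ∀u ∀t (L(u) ∨ ¬P(t))
The prefix is ∀u ∀t: 2 universal, 0 existential.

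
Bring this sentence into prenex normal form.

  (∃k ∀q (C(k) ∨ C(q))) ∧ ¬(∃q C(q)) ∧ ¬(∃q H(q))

Push ¬ through the quantifiers and connectives to reach negation normal form:
  (∃k ∀q (C(k) ∨ C(q))) ∧ (∀q ¬C(q)) ∧ (∀q ¬H(q))
Give each quantifier a distinct variable: q↦c, q↦w1.
  (∃k ∀q (C(k) ∨ C(q))) ∧ (∀c ¬C(c)) ∧ (∀w1 ¬H(w1))
Extract every quantifier outward, since the variables are now distinct and don't occur free across branches:
  ∃k ∀q ∀c ∀w1 ((C(k) ∨ C(q)) ∧ ¬C(c) ∧ ¬H(w1))

∃k ∀q ∀c ∀w1 ((C(k) ∨ C(q)) ∧ ¬C(c) ∧ ¬H(w1))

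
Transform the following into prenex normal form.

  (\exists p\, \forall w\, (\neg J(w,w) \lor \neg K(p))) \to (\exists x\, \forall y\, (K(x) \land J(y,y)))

\forall p\, \exists w\, \exists x\, \forall y\, (J(w,w) \land K(p) \lor K(x) \land J(y,y))

Rewrite implications/biconditionals: A → B as ¬A ∨ B.
  \neg (\exists p\, \forall w\, (\neg J(w,w) \lor \neg K(p))) \lor (\exists x\, \forall y\, (K(x) \land J(y,y)))
Move each ¬ inward, flipping quantifiers it crosses:
  (\forall p\, \exists w\, (J(w,w) \land K(p))) \lor (\exists x\, \forall y\, (K(x) \land J(y,y)))
All bound variables are already distinct, so no renaming is needed.
Pull the quantifiers to the front (each side's bound variable is not free in the other side):
  \forall p\, \exists w\, \exists x\, \forall y\, (J(w,w) \land K(p) \lor K(x) \land J(y,y))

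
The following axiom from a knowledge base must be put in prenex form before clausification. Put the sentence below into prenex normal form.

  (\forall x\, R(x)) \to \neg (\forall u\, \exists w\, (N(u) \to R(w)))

\exists x\, \exists u\, \forall w\, (\neg R(x) \lor N(u) \land \neg R(w))

Eliminate → and ↔ using ¬ and ∨.
  \neg (\forall x\, R(x)) \lor \neg (\forall u\, \exists w\, (\neg N(u) \lor R(w)))
Move each ¬ inward, flipping quantifiers it crosses:
  (\exists x\, \neg R(x)) \lor (\exists u\, \forall w\, (N(u) \land \neg R(w)))
Finally move all quantifiers to the prefix:
  \exists x\, \exists u\, \forall w\, (\neg R(x) \lor N(u) \land \neg R(w))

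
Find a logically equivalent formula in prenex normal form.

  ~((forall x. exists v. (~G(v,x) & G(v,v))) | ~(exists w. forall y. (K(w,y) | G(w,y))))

Push ¬ through the quantifiers and connectives to reach negation normal form:
  (exists x. forall v. (G(v,x) | ~G(v,v))) & (exists w. forall y. (K(w,y) | G(w,y)))
All bound variables are already distinct, so no renaming is needed.
Finally move all quantifiers to the prefix:
  exists x. forall v. exists w. forall y. ((G(v,x) | ~G(v,v)) & (K(w,y) | G(w,y)))

exists x. forall v. exists w. forall y. ((G(v,x) | ~G(v,v)) & (K(w,y) | G(w,y)))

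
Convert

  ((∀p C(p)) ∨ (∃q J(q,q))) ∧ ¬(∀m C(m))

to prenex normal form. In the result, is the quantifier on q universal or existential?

existential

Move each ¬ inward, flipping quantifiers it crosses:
  ((∀p C(p)) ∨ (∃q J(q,q))) ∧ (∃m ¬C(m))
All bound variables are already distinct, so no renaming is needed.
Finally move all quantifiers to the prefix:
  ∀p ∃q ∃m ((C(p) ∨ J(q,q)) ∧ ¬C(m))
The quantifier ∃q sits under an even number of negations, so it remains existential.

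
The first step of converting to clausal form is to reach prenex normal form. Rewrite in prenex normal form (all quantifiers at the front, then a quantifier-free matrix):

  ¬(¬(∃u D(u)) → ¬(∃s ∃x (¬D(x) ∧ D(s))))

∀u ∃s ∃x (¬D(u) ∧ ¬D(x) ∧ D(s))

First replace A → B with ¬A ∨ B.
  ¬(¬¬(∃u D(u)) ∨ ¬(∃s ∃x (¬D(x) ∧ D(s))))
Move each ¬ inward, flipping quantifiers it crosses:
  (∀u ¬D(u)) ∧ (∃s ∃x (¬D(x) ∧ D(s)))
All bound variables are already distinct, so no renaming is needed.
Finally move all quantifiers to the prefix:
  ∀u ∃s ∃x (¬D(u) ∧ ¬D(x) ∧ D(s))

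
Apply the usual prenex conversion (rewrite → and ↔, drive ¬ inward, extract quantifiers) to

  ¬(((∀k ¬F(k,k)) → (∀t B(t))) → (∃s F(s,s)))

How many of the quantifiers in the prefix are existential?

1

Eliminate → and ↔ using ¬ and ∨.
  ¬(¬(¬(∀k ¬F(k,k)) ∨ (∀t B(t))) ∨ (∃s F(s,s)))
Move each ¬ inward, flipping quantifiers it crosses:
  ((∃k F(k,k)) ∨ (∀t B(t))) ∧ (∀s ¬F(s,s))
All bound variables are already distinct, so no renaming is needed.
Extract every quantifier outward, since the variables are now distinct and don't occur free across branches:
  ∃k ∀t ∀s ((F(k,k) ∨ B(t)) ∧ ¬F(s,s))
The prefix is ∃k ∀t ∀s: 2 universal, 1 existential.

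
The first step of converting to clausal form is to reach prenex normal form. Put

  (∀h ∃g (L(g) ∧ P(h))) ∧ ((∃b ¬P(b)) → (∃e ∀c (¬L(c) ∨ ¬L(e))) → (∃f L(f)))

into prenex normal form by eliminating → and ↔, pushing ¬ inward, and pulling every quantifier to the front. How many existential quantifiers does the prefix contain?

3

First replace A → B with ¬A ∨ B.
  (∀h ∃g (L(g) ∧ P(h))) ∧ (¬(∃b ¬P(b)) ∨ ¬(∃e ∀c (¬L(c) ∨ ¬L(e))) ∨ (∃f L(f)))
Push ¬ through the quantifiers and connectives to reach negation normal form:
  (∀h ∃g (L(g) ∧ P(h))) ∧ ((∀b P(b)) ∨ (∀e ∃c (L(c) ∧ L(e))) ∨ (∃f L(f)))
All bound variables are already distinct, so no renaming is needed.
Pull the quantifiers to the front (each side's bound variable is not free in the other side):
  ∀h ∃g ∀b ∀e ∃c ∃f (L(g) ∧ P(h) ∧ (P(b) ∨ L(c) ∧ L(e) ∨ L(f)))
The prefix is ∀h ∃g ∀b ∀e ∃c ∃f: 3 universal, 3 existential.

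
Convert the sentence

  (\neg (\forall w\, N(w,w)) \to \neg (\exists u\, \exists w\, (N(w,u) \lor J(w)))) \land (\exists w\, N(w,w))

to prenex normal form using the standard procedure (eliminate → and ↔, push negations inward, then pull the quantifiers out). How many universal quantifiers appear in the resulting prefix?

Eliminate → and ↔ using ¬ and ∨.
  (\neg \neg (\forall w\, N(w,w)) \lor \neg (\exists u\, \exists w\, (N(w,u) \lor J(w)))) \land (\exists w\, N(w,w))
Drive negations inward (¬∀x A ≡ ∃x ¬A, ¬∃x A ≡ ∀x ¬A, De Morgan for ∧/∨):
  ((\forall w\, N(w,w)) \lor (\forall u\, \forall w\, (\neg N(w,u) \land \neg J(w)))) \land (\exists w\, N(w,w))
Give each quantifier a distinct variable: w↦v1, w↦w1.
  ((\forall w\, N(w,w)) \lor (\forall u\, \forall v1\, (\neg N(v1,u) \land \neg J(v1)))) \land (\exists w1\, N(w1,w1))
Pull the quantifiers to the front (each side's bound variable is not free in the other side):
  \forall w\, \forall u\, \forall v1\, \exists w1\, ((N(w,w) \lor \neg N(v1,u) \land \neg J(v1)) \land N(w1,w1))
The prefix is \forall w \forall u \forall v1 \exists w1: 3 universal, 1 existential.

3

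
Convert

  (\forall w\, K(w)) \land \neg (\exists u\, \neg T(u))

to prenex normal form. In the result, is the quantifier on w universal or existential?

Drive negations inward (¬∀x A ≡ ∃x ¬A, ¬∃x A ≡ ∀x ¬A, De Morgan for ∧/∨):
  (\forall w\, K(w)) \land (\forall u\, T(u))
All bound variables are already distinct, so no renaming is needed.
Pull the quantifiers to the front (each side's bound variable is not free in the other side):
  \forall w\, \forall u\, (K(w) \land T(u))
The quantifier \forall w sits under an even number of negations, so it remains universal.

universal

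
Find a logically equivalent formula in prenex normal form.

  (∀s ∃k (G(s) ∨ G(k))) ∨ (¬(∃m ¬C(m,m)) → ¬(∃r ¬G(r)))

∀s ∃k ∃m ∀r (G(s) ∨ G(k) ∨ ¬C(m,m) ∨ G(r))

First replace A → B with ¬A ∨ B.
  (∀s ∃k (G(s) ∨ G(k))) ∨ ¬¬(∃m ¬C(m,m)) ∨ ¬(∃r ¬G(r))
Move each ¬ inward, flipping quantifiers it crosses:
  (∀s ∃k (G(s) ∨ G(k))) ∨ (∃m ¬C(m,m)) ∨ (∀r G(r))
Finally move all quantifiers to the prefix:
  ∀s ∃k ∃m ∀r (G(s) ∨ G(k) ∨ ¬C(m,m) ∨ G(r))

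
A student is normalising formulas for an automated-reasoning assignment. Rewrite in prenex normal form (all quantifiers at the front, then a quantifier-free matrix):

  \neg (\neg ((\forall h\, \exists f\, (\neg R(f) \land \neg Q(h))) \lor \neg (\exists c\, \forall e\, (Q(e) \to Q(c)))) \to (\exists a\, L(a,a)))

Eliminate → and ↔ using ¬ and ∨.
  \neg (\neg \neg ((\forall h\, \exists f\, (\neg R(f) \land \neg Q(h))) \lor \neg (\exists c\, \forall e\, (\neg Q(e) \lor Q(c)))) \lor (\exists a\, L(a,a)))
Push ¬ through the quantifiers and connectives to reach negation normal form:
  (\exists h\, \forall f\, (R(f) \lor Q(h))) \land (\exists c\, \forall e\, (\neg Q(e) \lor Q(c))) \land (\forall a\, \neg L(a,a))
All bound variables are already distinct, so no renaming is needed.
Pull the quantifiers to the front (each side's bound variable is not free in the other side):
  \exists h\, \forall f\, \exists c\, \forall e\, \forall a\, ((R(f) \lor Q(h)) \land (\neg Q(e) \lor Q(c)) \land \neg L(a,a))

\exists h\, \forall f\, \exists c\, \forall e\, \forall a\, ((R(f) \lor Q(h)) \land (\neg Q(e) \lor Q(c)) \land \neg L(a,a))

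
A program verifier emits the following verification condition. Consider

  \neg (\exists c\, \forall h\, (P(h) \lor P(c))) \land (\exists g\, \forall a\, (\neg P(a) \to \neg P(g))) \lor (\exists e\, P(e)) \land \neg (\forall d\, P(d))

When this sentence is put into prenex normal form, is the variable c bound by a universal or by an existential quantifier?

First replace A → B with ¬A ∨ B.
  \neg (\exists c\, \forall h\, (P(h) \lor P(c))) \land (\exists g\, \forall a\, (\neg \neg P(a) \lor \neg P(g))) \lor (\exists e\, P(e)) \land \neg (\forall d\, P(d))
Drive negations inward (¬∀x A ≡ ∃x ¬A, ¬∃x A ≡ ∀x ¬A, De Morgan for ∧/∨):
  (\forall c\, \exists h\, (\neg P(h) \land \neg P(c))) \land (\exists g\, \forall a\, (P(a) \lor \neg P(g))) \lor (\exists e\, P(e)) \land (\exists d\, \neg P(d))
All bound variables are already distinct, so no renaming is needed.
Finally move all quantifiers to the prefix:
  \forall c\, \exists h\, \exists g\, \forall a\, \exists e\, \exists d\, (\neg P(h) \land \neg P(c) \land (P(a) \lor \neg P(g)) \lor P(e) \land \neg P(d))
The quantifier \exists c sits under an odd number of negations (counting the antecedent side of each →), so it flips to \forall c.

universal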